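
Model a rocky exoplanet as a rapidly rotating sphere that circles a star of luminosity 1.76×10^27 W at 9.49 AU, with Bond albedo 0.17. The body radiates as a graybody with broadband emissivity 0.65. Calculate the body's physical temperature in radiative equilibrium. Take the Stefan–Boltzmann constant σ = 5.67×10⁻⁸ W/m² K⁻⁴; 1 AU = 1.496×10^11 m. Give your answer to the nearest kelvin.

Orbital distance: d = 9.49 AU = 1.420×10^12 m.
Spreading L over a sphere of radius d: S = 1.76×10^27/(4π·1.42×10^12²) = 69.49 W/m².
Absorbed flux (global mean): S(1−α)/4 = 69.49·0.83/4 = 14.42 W/m².
Radiative balance εσT⁴ = 14.42 gives T = [14.42/(0.65·σ)]^(1/4) = 140.6 K.

141 kelvin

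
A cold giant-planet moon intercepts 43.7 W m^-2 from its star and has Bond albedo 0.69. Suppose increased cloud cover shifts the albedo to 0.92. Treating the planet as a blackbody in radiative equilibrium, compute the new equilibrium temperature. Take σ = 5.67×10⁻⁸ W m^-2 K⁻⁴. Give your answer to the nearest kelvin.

New equilibrium: T₂ = [(1−0.92)·43.70/(4σ)]^(1/4) = 62.66 K.

63 K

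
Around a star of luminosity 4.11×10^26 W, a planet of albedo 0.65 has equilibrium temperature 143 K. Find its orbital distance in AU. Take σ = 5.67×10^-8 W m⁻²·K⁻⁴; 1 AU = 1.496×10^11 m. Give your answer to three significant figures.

Required flux: S = 4σT⁴/(1−α) = 271.0 W m⁻².
S = L/(4πd²) → d = √(L/4πS) = √(4.11×10^26/(4π·271.0)) = 3.474×10^11 m = 2.322 AU.

2.32 AU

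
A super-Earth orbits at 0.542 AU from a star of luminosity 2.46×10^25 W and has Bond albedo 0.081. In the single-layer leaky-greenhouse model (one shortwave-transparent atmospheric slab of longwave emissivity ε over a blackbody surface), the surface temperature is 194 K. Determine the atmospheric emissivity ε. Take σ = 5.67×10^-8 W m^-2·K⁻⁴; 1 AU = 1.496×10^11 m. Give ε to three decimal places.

d = 0.542 × 1.496×10^11 m = 8.108×10^10 m.
Spreading L over a sphere of radius d: S = 2.46×10^25/(4π·8.11×10^10²) = 297.8 W m^-2.
Effective temperature: T_e = [S(1−α)/(4σ)]^(1/4) = 186.4 K.
Inverting T_s⁴ = 2T_e⁴/(2−ε): (T_e/T_s)⁴ = 0.8518, so ε = 2(1 − 0.8518) = 0.2964.

0.296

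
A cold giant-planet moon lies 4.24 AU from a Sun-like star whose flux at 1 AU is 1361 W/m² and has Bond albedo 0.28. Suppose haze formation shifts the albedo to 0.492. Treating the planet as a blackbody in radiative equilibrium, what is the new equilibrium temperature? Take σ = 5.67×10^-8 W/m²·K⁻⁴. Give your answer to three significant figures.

By the inverse-square law, S = 1361/4.24² = 75.71 W/m².
T₂ = [S(1−α₂)/(4σ)]^(1/4) = [75.71·0.508/(4σ)]^(1/4) = 114.1 K.

114 K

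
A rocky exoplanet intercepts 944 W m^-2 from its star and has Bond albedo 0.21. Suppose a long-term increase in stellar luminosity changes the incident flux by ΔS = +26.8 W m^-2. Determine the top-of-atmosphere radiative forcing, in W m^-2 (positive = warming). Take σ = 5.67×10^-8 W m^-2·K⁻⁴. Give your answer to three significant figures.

Only a fraction (1−α) is absorbed and it's spread over 4πR², so ΔF = (1−α)ΔS/4 = 5.293 W m^-2.

5.29 W m^-2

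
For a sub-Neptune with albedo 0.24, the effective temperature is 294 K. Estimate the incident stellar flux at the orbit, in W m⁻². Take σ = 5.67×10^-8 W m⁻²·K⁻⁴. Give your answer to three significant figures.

2230 W m⁻²

From S(1−α)/4 = σT⁴: S = 4σT⁴/(1−α).
The emitted flux is σT⁴ = 423.6 W m⁻².
So S = 4×423.6/(1−0.24) = 2230 W m⁻².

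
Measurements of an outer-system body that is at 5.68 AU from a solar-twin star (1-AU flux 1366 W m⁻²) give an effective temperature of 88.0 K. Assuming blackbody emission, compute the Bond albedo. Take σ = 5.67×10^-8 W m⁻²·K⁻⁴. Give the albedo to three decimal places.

By the inverse-square law, S = 1366/5.68² = 42.34 W m⁻².
Rearranging the radiative balance, α = 1 − 4σT⁴/S.
σT⁴ = 3.400 W m⁻², so 4σT⁴ = 13.60 W m⁻².
1−α = 13.60/42.34 = 0.3212, so α = 0.6788.

0.679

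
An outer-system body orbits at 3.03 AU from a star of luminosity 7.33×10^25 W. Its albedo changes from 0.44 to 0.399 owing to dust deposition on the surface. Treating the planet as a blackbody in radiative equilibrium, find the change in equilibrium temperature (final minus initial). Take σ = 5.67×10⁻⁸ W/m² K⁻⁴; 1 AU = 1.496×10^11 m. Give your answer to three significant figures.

Orbital distance: d = 3.03 AU = 4.533×10^11 m.
Flux at the orbit: S = L/(4πd²) = 7.33×10^25/(4π·(4.53×10^11)²) = 28.39 W/m².
Initial: T₁ = [S(1−0.44)/(4σ)]^(1/4) = 91.50 K.
With α = 0.399, T₂ = 93.13 K.
Change: 93.13 − 91.50 = 1.631 K.

1.63 K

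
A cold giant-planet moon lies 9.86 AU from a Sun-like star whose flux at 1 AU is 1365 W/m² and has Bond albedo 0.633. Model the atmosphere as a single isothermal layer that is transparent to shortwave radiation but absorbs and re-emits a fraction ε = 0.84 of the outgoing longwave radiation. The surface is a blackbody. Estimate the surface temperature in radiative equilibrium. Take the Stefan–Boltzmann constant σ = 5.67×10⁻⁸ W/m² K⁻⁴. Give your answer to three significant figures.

79.1 K

By the inverse-square law, S = 1365/9.86² = 14.04 W/m².
The planet radiates to space at T_e = [S(1−α)/(4σ)]^(1/4) = 69.04 K.
Surface balance with a leaky layer gives σT_s⁴ = σT_e⁴·2/(2−ε), so T_s = T_e·[2/(2−0.84)]^(1/4) = 79.11 K.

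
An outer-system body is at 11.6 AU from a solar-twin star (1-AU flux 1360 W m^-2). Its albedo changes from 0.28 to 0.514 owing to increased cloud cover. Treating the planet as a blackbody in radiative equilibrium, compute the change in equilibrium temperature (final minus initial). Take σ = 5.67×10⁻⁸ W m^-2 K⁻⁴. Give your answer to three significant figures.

Irradiance scales as 1/d², so S = 1360 W m^-2 × (1/11.6)² = 10.11 W m^-2.
Initial: T₁ = [S(1−0.28)/(4σ)]^(1/4) = 75.26 K.
With α = 0.514, T₂ = 68.22 K.
Change: 68.22 − 75.26 = -7.044 K.

-7.04 K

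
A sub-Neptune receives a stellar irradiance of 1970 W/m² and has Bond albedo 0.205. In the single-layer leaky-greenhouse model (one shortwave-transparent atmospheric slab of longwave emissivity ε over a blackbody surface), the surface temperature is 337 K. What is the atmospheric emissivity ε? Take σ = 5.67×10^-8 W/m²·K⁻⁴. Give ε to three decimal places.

First, T_e = [1970·(1−0.205)/(4σ)]^(1/4) = 288.3 K.
T_s⁴ = T_e⁴·2/(2−ε) → ε = 2 − 2(T_e/T_s)⁴ = 2 − 2·(288.3/337)⁴ = 0.9292.

0.929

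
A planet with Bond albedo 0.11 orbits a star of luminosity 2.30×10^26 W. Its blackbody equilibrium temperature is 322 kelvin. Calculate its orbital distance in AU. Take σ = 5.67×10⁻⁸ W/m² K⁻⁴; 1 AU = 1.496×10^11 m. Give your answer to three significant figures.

Required flux: S = 4σT⁴/(1−α) = 2740 W/m².
From L = 4πd²S, d = √(2.30×10^26/(4π·2740)) = 8.174×10^10 m = 0.5464 AU.

0.546 AU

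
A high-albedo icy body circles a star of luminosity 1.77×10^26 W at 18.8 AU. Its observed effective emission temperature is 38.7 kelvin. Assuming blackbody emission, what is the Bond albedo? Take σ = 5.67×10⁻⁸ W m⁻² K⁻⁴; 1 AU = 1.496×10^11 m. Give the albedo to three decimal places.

d = 18.8 × 1.496×10^11 m = 2.812×10^12 m.
S = L/(4πd²) = 1.781 W m⁻².
Rearranging the radiative balance, α = 1 − 4σT⁴/S.
σT⁴ = 0.1272 W m⁻², so 4σT⁴ = 0.5087 W m⁻².
1−α = 0.5087/1.781 = 0.2857, so α = 0.7143.

0.714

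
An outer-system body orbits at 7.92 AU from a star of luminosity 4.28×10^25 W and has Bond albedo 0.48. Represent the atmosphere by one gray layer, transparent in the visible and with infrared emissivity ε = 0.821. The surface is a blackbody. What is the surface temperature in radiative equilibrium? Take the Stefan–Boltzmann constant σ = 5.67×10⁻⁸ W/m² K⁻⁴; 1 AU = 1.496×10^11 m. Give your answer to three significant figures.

55.4 kelvin

d = 7.92 × 1.496×10^11 m = 1.185×10^12 m.
Flux at the orbit: S = L/(4πd²) = 4.28×10^25/(4π·(1.18×10^12)²) = 2.426 W/m².
The planet radiates to space at T_e = [S(1−α)/(4σ)]^(1/4) = 48.56 K.
For a single slab of emissivity ε, T_s⁴ = 2T_e⁴/(2−ε); thus T_s = 48.56·(1.696)^(1/4) = 55.42 K.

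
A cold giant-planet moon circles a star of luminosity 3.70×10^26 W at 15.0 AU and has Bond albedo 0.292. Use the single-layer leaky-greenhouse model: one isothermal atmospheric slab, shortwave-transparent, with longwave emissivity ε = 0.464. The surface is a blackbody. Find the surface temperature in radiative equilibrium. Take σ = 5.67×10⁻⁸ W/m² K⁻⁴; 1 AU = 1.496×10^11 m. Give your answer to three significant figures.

69.8 K

d = 15.0 × 1.496×10^11 m = 2.244×10^12 m.
Flux at the orbit: S = L/(4πd²) = 3.70×10^26/(4π·(2.24×10^12)²) = 5.847 W/m².
The planet radiates to space at T_e = [S(1−α)/(4σ)]^(1/4) = 65.36 K.
The surface balance (absorbed SW + ε·downward IR = σT_s⁴) with T_a⁴ = T_s⁴/2 reduces to T_s = T_e·[2/(2−ε)]^¼ = 69.82 K.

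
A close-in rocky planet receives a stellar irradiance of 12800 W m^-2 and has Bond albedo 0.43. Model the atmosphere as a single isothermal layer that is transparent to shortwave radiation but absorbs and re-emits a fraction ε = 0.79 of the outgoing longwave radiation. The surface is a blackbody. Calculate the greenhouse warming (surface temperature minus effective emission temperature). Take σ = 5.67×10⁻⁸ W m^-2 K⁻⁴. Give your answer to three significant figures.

Effective emission temperature (TOA balance): σT_e⁴ = S(1−α)/4 = 1824 W m^-2 → T_e = 423.5 K.
For a single slab of emissivity ε, T_s⁴ = 2T_e⁴/(2−ε); thus T_s = 423.5·(1.653)^(1/4) = 480.2 K.
T_s − T_e = 480.2 − 423.5 = 56.69 K.

56.7 K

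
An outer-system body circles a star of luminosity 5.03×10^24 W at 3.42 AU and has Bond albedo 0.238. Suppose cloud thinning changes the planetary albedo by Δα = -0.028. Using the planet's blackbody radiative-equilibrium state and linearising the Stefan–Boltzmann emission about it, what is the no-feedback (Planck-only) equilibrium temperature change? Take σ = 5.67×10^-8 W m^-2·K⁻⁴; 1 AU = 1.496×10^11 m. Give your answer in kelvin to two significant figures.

0.44 kelvin

Orbital distance: d = 3.42 AU = 5.116×10^11 m.
Spreading L over a sphere of radius d: S = 5.03×10^24/(4π·5.12×10^11²) = 1.529 W m^-2.
Unperturbed T_e = [1.529·(1−0.238)/(4σ)]^¼ = 47.61 K.
ΔF = −(S/4)Δα = −(1.529/4)×(-0.028) = 0.01070 W m^-2.
Linearising σT⁴ gives d(σT⁴)/dT = 4σT_e³ = 0.02447 W m^-2 per K.
ΔT₀ = ΔF/λ_P = 0.01070/0.02447 = 0.437 K.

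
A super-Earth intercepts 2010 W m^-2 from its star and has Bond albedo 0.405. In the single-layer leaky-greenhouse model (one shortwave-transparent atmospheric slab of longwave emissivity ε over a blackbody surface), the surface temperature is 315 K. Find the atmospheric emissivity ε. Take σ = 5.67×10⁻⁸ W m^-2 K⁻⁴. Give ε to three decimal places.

First, T_e = [2010·(1−0.405)/(4σ)]^(1/4) = 269.5 K.
Inverting T_s⁴ = 2T_e⁴/(2−ε): (T_e/T_s)⁴ = 0.5356, so ε = 2(1 − 0.5356) = 0.9288.

0.929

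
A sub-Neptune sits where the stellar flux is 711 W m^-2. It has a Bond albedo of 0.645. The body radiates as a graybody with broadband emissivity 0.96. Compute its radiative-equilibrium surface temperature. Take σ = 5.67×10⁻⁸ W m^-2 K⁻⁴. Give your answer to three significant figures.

Absorbed flux (global mean): S(1−α)/4 = 711.0·0.355/4 = 63.10 W m^-2.
Radiative balance εσT⁴ = 63.10 gives T = [63.10/(0.96·σ)]^(1/4) = 184.5 K.

185 K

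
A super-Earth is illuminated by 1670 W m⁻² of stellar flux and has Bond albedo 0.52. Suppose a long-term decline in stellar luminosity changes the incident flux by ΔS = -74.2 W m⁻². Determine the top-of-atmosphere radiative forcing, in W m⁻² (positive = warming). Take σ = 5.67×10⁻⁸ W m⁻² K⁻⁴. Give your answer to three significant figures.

TOA radiative forcing: ΔF = (1−α)ΔS/4 = 0.48·(-74.2)/4 = -8.904 W m⁻².

-8.90 W m⁻²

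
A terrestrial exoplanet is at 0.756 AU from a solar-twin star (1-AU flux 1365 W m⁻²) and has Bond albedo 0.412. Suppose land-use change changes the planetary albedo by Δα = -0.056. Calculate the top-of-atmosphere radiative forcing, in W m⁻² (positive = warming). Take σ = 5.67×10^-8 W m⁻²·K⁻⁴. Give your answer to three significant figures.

Irradiance scales as 1/d², so S = 1365 W m⁻² × (1/0.756)² = 2388 W m⁻².
The change in absorbed flux is Δ[S(1−α)/4] = −SΔα/4 = 33.44 W m⁻².

33.4 W m⁻²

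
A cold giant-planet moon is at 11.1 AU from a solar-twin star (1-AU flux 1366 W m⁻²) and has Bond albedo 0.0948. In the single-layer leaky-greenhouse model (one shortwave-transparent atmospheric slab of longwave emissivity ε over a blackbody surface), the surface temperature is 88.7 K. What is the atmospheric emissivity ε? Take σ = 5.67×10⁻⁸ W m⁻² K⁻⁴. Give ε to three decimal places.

0.570

By the inverse-square law, S = 1366/11.1² = 11.09 W m⁻².
TOA balance gives T_e = 81.56 K.
T_s⁴ = T_e⁴·2/(2−ε) → ε = 2 − 2(T_e/T_s)⁴ = 2 − 2·(81.56/88.7)⁴ = 0.5703.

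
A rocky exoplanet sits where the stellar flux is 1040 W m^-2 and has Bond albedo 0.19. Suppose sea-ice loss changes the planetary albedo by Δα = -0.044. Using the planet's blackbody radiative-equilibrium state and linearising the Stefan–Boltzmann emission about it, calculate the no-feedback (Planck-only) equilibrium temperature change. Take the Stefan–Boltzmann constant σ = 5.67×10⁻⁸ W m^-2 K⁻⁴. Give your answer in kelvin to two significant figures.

Unperturbed T_e = [1040·(1−0.19)/(4σ)]^¼ = 246.9 K.
ΔF = −(S/4)Δα = −(1040/4)×(-0.044) = 11.44 W m^-2.
The Planck feedback parameter is 4σT_e³ = 3.412 W m^-2/K.
So ΔT₀ = 11.44/3.412 = 3.35 K.

3.4 K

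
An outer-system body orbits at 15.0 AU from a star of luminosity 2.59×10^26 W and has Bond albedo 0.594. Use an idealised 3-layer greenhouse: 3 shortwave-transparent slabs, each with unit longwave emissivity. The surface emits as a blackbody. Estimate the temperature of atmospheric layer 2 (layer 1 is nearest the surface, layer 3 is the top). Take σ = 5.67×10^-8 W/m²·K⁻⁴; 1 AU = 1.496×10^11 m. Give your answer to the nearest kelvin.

d = 15.0 × 1.496×10^11 m = 2.244×10^12 m.
Flux at the orbit: S = L/(4πd²) = 2.59×10^26/(4π·(2.24×10^12)²) = 4.093 W/m².
Top-of-atmosphere balance: σT_e⁴ = S(1−α)/4 = 0.4154 W/m² → T_e = 52.03 K.
In the N-layer model, layer k (counted from the surface) has T_k = (N+1−k)^(1/4)·T_e.
T_2 = (2)^(1/4)·52.03 = 61.87 K.

62 K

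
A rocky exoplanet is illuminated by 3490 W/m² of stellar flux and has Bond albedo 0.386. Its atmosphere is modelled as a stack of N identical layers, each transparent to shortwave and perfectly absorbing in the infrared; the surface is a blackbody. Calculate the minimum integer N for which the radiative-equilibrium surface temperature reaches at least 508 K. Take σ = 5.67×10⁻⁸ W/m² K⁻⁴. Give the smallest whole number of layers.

7

OLR = S(1−α)/4 = 535.7 W/m²; the top layer radiates at T_e = 311.8 K.
T_s = (N+1)^(1/4)·T_e ≥ 508 K requires N+1 ≥ (T_s/T_e)⁴ = (508/311.8)⁴ = 7.049.
Rounding up, N = 7.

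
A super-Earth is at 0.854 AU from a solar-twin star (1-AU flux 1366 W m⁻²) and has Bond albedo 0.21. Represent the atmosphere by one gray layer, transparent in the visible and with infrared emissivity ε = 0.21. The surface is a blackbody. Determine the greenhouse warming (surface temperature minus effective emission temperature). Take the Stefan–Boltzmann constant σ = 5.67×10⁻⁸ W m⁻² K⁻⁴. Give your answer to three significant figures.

By the inverse-square law, S = 1366/0.854² = 1873 W m⁻².
Effective emission temperature (TOA balance): σT_e⁴ = S(1−α)/4 = 369.9 W m⁻² → T_e = 284.2 K.
Surface balance with a leaky layer gives σT_s⁴ = σT_e⁴·2/(2−ε), so T_s = T_e·[2/(2−0.21)]^(1/4) = 292.2 K.
The atmosphere warms the surface by 7.992 K.

7.99 K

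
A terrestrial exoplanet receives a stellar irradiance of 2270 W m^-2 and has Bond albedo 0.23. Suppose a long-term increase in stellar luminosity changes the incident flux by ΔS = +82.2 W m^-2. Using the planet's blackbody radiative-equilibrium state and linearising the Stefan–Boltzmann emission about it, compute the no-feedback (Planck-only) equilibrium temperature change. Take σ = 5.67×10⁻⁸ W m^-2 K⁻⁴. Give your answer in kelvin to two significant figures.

2.7 kelvin

Reference equilibrium: T_e = [S(1−α)/(4σ)]^(1/4) = 296.3 K.
Only a fraction (1−α) is absorbed and it's spread over 4πR², so ΔF = (1−α)ΔS/4 = 15.82 W m^-2.
The Planck feedback parameter is 4σT_e³ = 5.899 W m^-2/K.
ΔT₀ = ΔF/λ_P = 15.82/5.899 = 2.68 K.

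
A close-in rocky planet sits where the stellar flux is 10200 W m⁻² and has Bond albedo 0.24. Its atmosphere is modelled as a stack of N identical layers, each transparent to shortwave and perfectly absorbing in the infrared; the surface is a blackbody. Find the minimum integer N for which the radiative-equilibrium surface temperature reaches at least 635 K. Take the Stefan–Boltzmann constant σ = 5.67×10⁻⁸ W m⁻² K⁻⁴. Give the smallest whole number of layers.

The effective emission temperature is T_e = [S(1−α)/(4σ)]^¼ = 430.0 K.
Since T_s⁴ = (N+1)T_e⁴, we need N ≥ (T_s/T_e)⁴ − 1 = 3.757.
So N ≥ 3.757; the smallest integer is N = 4.

4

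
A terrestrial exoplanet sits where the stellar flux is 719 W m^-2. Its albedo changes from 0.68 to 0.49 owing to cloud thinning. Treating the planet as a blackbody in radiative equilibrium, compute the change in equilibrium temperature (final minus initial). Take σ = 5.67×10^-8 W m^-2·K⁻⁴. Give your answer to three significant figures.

With α = 0.68, T₁ = 178.5 K.
With α = 0.49, T₂ = 200.5 K.
Change: 200.5 − 178.5 = 22.06 K.

22.1 K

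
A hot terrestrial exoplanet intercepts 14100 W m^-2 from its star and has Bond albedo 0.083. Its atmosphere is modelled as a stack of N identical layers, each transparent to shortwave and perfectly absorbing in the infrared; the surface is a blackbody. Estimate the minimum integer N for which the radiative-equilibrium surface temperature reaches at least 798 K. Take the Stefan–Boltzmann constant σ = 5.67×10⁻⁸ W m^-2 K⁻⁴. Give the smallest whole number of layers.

Top-of-atmosphere balance: σT_e⁴ = S(1−α)/4 = 3232 W m^-2 → T_e = 488.6 K.
T_s = (N+1)^(1/4)·T_e ≥ 798 K requires N+1 ≥ (T_s/T_e)⁴ = (798/488.6)⁴ = 7.113.
The minimum whole number is N = 7.

7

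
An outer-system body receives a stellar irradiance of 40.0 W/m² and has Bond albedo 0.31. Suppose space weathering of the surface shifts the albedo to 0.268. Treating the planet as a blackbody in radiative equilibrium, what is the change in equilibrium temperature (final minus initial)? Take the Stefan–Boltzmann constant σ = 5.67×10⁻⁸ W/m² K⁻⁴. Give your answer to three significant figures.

Before: T₁ = [40.00·0.69/(4σ)]^(1/4) = 105.0 K.
After:  T₂ = [40.00·0.732/(4σ)]^(1/4) = 106.6 K.
Change: 106.6 − 105.0 = 1.563 K.

1.56 K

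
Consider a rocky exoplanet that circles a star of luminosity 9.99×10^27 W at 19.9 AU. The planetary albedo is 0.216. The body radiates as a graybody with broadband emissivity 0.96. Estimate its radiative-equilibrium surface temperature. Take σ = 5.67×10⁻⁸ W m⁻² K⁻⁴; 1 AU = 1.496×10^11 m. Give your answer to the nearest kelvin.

134 K

d = 19.9 × 1.496×10^11 m = 2.977×10^12 m.
S = L/(4πd²) = 89.70 W m⁻².
Absorbed flux (global mean): S(1−α)/4 = 89.70·0.784/4 = 17.58 W m⁻².
Equating to εσT⁴ with ε = 0.96: T = (17.58/0.96σ)^(1/4) = 134.1 K.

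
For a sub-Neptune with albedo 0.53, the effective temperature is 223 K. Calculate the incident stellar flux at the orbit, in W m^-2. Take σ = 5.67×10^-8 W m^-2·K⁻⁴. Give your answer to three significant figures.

Invert the energy balance for S: S = 4σT⁴/(1−α).
σT⁴ = 5.67×10⁻⁸·(223)⁴ = 140.2 W m^-2.
S = 4·140.2/0.47 = 1193 W m^-2.

1190 W m^-2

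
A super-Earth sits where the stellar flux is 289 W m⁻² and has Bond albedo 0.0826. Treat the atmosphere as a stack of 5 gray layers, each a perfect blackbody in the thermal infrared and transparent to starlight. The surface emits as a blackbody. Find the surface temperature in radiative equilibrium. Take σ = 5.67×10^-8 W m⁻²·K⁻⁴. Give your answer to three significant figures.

289 K

OLR = S(1−α)/4 = 66.28 W m⁻²; the top layer radiates at T_e = 184.9 K.
For an N-layer opaque stack, T_s⁴ = (N+1)T_e⁴, hence T_s = (6)^(1/4)×184.9 K = 289.4 K.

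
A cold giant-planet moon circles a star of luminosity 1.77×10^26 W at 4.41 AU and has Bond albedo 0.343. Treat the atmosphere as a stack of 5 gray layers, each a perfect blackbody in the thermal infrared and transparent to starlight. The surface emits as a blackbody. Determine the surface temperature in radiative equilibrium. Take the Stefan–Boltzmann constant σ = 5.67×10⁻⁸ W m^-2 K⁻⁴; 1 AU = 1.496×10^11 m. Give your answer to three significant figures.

154 kelvin

d = 4.41 × 1.496×10^11 m = 6.597×10^11 m.
S = L/(4πd²) = 32.36 W m^-2.
Top-of-atmosphere balance: σT_e⁴ = S(1−α)/4 = 5.315 W m^-2 → T_e = 98.40 K.
With N = 5 opaque layers, T_s = (N+1)^(1/4)·T_e = 6^(1/4)·98.40 = 154.0 K.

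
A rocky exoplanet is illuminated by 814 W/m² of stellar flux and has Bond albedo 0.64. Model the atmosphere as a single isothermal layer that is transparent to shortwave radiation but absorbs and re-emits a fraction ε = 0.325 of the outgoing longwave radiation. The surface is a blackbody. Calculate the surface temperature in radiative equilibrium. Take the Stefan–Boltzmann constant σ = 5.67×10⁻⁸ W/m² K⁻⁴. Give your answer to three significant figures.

198 kelvin

Effective emission temperature (TOA balance): σT_e⁴ = S(1−α)/4 = 73.26 W/m² → T_e = 189.6 K.
The surface balance (absorbed SW + ε·downward IR = σT_s⁴) with T_a⁴ = T_s⁴/2 reduces to T_s = T_e·[2/(2−ε)]^¼ = 198.2 K.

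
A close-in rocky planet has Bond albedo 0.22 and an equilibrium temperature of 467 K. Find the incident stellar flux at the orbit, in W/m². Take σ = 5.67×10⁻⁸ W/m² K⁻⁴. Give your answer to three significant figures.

13800 W/m²

From S(1−α)/4 = σT⁴: S = 4σT⁴/(1−α).
σT⁴ = 5.67×10⁻⁸·(467)⁴ = 2697 W/m².
So S = 4×2697/(1−0.22) = 13830 W/m².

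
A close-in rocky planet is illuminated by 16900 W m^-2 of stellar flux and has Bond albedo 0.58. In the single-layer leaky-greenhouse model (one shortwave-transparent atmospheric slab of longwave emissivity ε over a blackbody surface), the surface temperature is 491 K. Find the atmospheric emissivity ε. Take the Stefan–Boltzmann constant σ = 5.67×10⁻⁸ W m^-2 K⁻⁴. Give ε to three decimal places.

Effective temperature: T_e = [S(1−α)/(4σ)]^(1/4) = 420.6 K.
Since (2−ε)/2 = (T_e/T_s)⁴ = 0.5385, ε = 0.9230.

0.923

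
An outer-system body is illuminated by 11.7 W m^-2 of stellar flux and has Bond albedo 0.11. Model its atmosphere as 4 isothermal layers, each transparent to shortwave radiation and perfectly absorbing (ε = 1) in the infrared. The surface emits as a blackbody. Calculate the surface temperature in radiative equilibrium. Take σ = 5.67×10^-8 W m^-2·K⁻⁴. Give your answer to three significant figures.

Top-of-atmosphere balance: σT_e⁴ = S(1−α)/4 = 2.603 W m^-2 → T_e = 82.32 K.
For an N-layer opaque stack, T_s⁴ = (N+1)T_e⁴, hence T_s = (5)^(1/4)×82.32 K = 123.1 K.

123 K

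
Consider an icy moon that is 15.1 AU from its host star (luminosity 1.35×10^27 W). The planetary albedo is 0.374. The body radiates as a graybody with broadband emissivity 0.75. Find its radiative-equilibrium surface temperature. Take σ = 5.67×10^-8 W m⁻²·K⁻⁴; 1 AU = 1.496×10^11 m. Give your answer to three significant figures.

d = 15.1 × 1.496×10^11 m = 2.259×10^12 m.
Spreading L over a sphere of radius d: S = 1.35×10^27/(4π·2.26×10^12²) = 21.05 W m⁻².
Absorbed flux (global mean): S(1−α)/4 = 21.05·0.626/4 = 3.295 W m⁻².
Equating to εσT⁴ with ε = 0.75: T = (3.295/0.75σ)^(1/4) = 93.82 K.

93.8 kelvin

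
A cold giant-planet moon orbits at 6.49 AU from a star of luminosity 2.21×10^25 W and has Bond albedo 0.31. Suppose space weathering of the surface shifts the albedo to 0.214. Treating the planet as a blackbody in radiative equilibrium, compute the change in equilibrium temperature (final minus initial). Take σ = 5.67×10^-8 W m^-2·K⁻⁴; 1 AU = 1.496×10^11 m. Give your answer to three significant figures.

d = 6.49 × 1.496×10^11 m = 9.709×10^11 m.
Spreading L over a sphere of radius d: S = 2.21×10^25/(4π·9.71×10^11²) = 1.866 W m^-2.
With α = 0.31, T₁ = 48.81 K.
Final:   T₂ = [S(1−0.214)/(4σ)]^(1/4) = 50.43 K.
ΔT = T₂ − T₁ = 1.616 K.

1.62 K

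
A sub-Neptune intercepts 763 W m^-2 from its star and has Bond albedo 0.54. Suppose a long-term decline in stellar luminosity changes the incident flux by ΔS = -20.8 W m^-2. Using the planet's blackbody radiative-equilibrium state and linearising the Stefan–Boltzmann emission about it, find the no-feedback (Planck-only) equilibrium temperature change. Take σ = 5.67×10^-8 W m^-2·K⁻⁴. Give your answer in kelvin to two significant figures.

-1.4 kelvin

Reference equilibrium: T_e = [S(1−α)/(4σ)]^(1/4) = 198.3 K.
Only a fraction (1−α) is absorbed and it's spread over 4πR², so ΔF = (1−α)ΔS/4 = -2.392 W m^-2.
Linearising σT⁴ gives d(σT⁴)/dT = 4σT_e³ = 1.770 W m^-2 per K.
ΔT₀ = ΔF/λ_P = -2.392/1.770 = -1.35 K.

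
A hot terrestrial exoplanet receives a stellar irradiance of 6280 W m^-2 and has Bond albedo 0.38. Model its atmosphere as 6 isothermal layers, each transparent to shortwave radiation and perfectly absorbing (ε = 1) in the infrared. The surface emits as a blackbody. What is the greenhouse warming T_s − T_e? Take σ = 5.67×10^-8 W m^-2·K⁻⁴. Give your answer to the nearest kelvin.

227 K

OLR = S(1−α)/4 = 973.4 W m^-2; the top layer radiates at T_e = 362.0 K.
T_s = (N+1)^(1/4)·T_e = 588.8 K.
Warming: T_s − T_e = 226.8 K.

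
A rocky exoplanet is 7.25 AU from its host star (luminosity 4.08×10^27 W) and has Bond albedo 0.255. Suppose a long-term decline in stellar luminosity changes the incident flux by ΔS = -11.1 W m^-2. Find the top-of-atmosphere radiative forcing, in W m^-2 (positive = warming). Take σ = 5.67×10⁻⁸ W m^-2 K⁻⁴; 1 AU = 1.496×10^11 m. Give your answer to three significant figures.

d = 7.25 × 1.496×10^11 m = 1.085×10^12 m.
S = L/(4πd²) = 276.0 W m^-2.
ΔF = Δ[S(1−α)]/4 = (1−0.255)·-11.1/4 = -2.067 W m^-2.

-2.07 W m^-2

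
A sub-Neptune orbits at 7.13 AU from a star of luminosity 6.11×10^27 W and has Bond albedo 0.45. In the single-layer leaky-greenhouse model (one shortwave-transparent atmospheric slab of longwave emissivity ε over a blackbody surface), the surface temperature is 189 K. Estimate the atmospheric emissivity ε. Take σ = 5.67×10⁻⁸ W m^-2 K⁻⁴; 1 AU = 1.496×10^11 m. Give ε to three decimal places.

d = 7.13 × 1.496×10^11 m = 1.067×10^12 m.
Flux at the orbit: S = L/(4πd²) = 6.11×10^27/(4π·(1.07×10^12)²) = 427.4 W m^-2.
TOA balance gives T_e = 179.4 K.
Inverting T_s⁴ = 2T_e⁴/(2−ε): (T_e/T_s)⁴ = 0.8122, so ε = 2(1 − 0.8122) = 0.3756.

0.376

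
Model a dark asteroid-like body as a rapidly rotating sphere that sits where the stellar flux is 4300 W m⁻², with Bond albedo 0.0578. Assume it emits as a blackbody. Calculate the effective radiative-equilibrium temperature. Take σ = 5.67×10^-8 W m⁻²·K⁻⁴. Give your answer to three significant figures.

The planet absorbs (1−α)S over its disc πR² and re-emits over 4πR², so the mean absorbed flux is (1−0.0578)·4300/4 = 1013 W m⁻².
In equilibrium σT⁴ equals this, so T = 365.6 K.

366 kelvin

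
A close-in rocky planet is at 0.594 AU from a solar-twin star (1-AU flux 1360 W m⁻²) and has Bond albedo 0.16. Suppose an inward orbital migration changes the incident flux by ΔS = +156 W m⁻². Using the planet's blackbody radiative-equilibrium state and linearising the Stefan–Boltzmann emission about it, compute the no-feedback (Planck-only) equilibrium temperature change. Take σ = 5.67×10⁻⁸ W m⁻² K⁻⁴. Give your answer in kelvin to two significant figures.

3.5 K

Irradiance scales as 1/d², so S = 1360 W m⁻² × (1/0.594)² = 3854 W m⁻².
Reference equilibrium: T_e = [S(1−α)/(4σ)]^(1/4) = 345.7 K.
Only a fraction (1−α) is absorbed and it's spread over 4πR², so ΔF = (1−α)ΔS/4 = 32.76 W m⁻².
Linearising σT⁴ gives d(σT⁴)/dT = 4σT_e³ = 9.367 W m⁻² per K.
ΔT₀ = ΔF/λ_P = 32.76/9.367 = 3.50 K.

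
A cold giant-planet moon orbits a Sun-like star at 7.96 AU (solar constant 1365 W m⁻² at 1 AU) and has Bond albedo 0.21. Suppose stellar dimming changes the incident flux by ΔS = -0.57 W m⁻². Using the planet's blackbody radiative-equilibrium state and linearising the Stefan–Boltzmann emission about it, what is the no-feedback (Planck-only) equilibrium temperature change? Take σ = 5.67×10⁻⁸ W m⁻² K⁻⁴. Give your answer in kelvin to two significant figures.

Flux at the orbit: S = 1365/(7.96)² = 21.54 W m⁻².
The baseline emission temperature is T_e = 93.07 K.
TOA radiative forcing: ΔF = (1−α)ΔS/4 = 0.79·(-0.57)/4 = -0.1126 W m⁻².
The Planck feedback parameter is 4σT_e³ = 0.1829 W m⁻²/K.
Hence the no-feedback warming is ΔF/(4σT_e³) = -0.616 K.

-0.62 K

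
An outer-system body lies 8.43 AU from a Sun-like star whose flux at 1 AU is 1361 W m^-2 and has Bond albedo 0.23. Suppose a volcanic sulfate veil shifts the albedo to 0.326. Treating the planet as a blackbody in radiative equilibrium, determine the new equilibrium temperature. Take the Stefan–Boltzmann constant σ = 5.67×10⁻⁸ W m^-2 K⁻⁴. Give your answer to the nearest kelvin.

87 kelvin

Irradiance scales as 1/d², so S = 1361 W m^-2 × (1/8.43)² = 19.15 W m^-2.
With the new albedo, S(1−α₂)/4 = 3.227 W m^-2, so T₂ = 86.86 K.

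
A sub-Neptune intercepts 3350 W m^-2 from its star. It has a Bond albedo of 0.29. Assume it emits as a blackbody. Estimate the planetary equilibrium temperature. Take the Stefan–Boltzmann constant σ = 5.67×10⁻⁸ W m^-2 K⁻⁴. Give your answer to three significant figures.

Absorbed flux (global mean): S(1−α)/4 = 3350·0.71/4 = 594.6 W m^-2.
In equilibrium σT⁴ equals this, so T = 320.0 K.

320 K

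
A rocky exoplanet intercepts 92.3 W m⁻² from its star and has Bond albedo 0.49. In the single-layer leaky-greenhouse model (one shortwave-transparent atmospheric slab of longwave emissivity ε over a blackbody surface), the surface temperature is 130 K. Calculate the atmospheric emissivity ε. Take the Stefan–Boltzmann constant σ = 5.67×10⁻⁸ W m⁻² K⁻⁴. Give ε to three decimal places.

First, T_e = [92.30·(1−0.49)/(4σ)]^(1/4) = 120.0 K.
T_s⁴ = T_e⁴·2/(2−ε) → ε = 2 − 2(T_e/T_s)⁴ = 2 − 2·(120.0/130)⁴ = 0.5466.

0.547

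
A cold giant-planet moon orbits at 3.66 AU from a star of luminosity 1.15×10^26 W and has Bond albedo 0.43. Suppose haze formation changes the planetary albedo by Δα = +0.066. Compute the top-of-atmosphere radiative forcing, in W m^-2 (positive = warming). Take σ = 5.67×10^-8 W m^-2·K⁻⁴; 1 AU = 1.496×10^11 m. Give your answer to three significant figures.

-0.504 W m^-2

Orbital distance: d = 3.66 AU = 5.475×10^11 m.
S = L/(4πd²) = 30.53 W m^-2.
TOA radiative forcing: ΔF = −S·Δα/4 = −30.53·(+0.066)/4 = -0.5037 W m^-2.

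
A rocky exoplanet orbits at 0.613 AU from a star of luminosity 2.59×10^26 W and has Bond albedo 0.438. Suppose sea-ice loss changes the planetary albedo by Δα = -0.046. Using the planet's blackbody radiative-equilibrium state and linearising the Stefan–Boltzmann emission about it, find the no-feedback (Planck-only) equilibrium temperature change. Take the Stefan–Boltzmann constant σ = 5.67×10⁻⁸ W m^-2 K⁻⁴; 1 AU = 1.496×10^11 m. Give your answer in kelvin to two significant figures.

5.7 K

Orbital distance: d = 0.613 AU = 9.170×10^10 m.
Flux at the orbit: S = L/(4πd²) = 2.59×10^26/(4π·(9.17×10^10)²) = 2451 W m^-2.
Unperturbed T_e = [2451·(1−0.438)/(4σ)]^¼ = 279.2 K.
The change in absorbed flux is Δ[S(1−α)/4] = −SΔα/4 = 28.18 W m^-2.
The Planck feedback parameter is 4σT_e³ = 4.934 W m^-2/K.
Hence the no-feedback warming is ΔF/(4σT_e³) = 5.71 K.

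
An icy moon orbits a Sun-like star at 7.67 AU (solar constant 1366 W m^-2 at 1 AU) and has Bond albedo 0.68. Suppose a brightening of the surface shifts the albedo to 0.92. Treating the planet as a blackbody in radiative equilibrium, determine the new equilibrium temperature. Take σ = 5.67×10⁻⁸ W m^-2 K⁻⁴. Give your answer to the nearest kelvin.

By the inverse-square law, S = 1366/7.67² = 23.22 W m^-2.
New equilibrium: T₂ = [(1−0.92)·23.22/(4σ)]^(1/4) = 53.50 K.

53 kelvin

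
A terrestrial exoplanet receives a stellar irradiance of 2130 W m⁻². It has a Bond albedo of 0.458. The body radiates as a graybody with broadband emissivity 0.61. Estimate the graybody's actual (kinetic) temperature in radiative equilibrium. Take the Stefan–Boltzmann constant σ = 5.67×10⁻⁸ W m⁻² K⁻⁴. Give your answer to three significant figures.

The planet absorbs (1−α)S over its disc πR² and re-emits over 4πR², so the mean absorbed flux is (1−0.458)·2130/4 = 288.6 W m⁻².
Radiative balance εσT⁴ = 288.6 gives T = [288.6/(0.61·σ)]^(1/4) = 302.2 K.

302 K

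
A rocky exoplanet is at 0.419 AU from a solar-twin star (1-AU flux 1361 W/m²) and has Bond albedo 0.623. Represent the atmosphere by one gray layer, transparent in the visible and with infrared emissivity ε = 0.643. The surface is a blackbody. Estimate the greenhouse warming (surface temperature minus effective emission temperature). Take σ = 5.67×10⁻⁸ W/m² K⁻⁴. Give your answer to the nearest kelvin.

34 K

Irradiance scales as 1/d², so S = 1361 W/m² × (1/0.419)² = 7752 W/m².
Effective emission temperature (TOA balance): σT_e⁴ = S(1−α)/4 = 730.7 W/m² → T_e = 336.9 K.
Surface balance with a leaky layer gives σT_s⁴ = σT_e⁴·2/(2−ε), so T_s = T_e·[2/(2−0.643)]^(1/4) = 371.2 K.
The atmosphere warms the surface by 34.31 K.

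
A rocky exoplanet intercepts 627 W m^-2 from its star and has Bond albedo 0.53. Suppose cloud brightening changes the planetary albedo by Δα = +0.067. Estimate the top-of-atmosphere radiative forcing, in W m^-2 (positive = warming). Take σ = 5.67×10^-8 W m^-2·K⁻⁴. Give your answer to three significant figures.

-10.5 W m^-2

ΔF = −(S/4)Δα = −(627.0/4)×(+0.067) = -10.50 W m^-2.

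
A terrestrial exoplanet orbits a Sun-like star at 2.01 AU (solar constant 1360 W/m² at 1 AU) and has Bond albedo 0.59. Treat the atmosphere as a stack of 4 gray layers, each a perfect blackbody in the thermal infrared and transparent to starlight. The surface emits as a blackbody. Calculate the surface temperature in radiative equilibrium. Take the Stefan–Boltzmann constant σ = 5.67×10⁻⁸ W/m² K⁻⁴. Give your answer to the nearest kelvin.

Irradiance scales as 1/d², so S = 1360 W/m² × (1/2.01)² = 336.6 W/m².
Top-of-atmosphere balance: σT_e⁴ = S(1−α)/4 = 34.50 W/m² → T_e = 157.1 K.
With N = 4 opaque layers, T_s = (N+1)^(1/4)·T_e = 5^(1/4)·157.1 = 234.9 K.

235 K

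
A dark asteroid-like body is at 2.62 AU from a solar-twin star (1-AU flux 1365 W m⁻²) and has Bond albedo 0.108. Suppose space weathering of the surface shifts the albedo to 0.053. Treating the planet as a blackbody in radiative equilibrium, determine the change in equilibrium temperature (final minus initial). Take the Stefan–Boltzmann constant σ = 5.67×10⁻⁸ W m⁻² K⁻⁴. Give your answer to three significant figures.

Flux at the orbit: S = 1365/(2.62)² = 198.9 W m⁻².
Initial: T₁ = [S(1−0.108)/(4σ)]^(1/4) = 167.2 K.
With α = 0.053, T₂ = 169.7 K.
Change: 169.7 − 167.2 = 2.520 K.

2.52 K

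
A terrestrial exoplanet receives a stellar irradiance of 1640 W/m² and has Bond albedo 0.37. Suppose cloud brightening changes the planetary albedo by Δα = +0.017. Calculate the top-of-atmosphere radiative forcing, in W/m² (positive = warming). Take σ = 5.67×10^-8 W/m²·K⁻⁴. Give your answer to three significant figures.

The change in absorbed flux is Δ[S(1−α)/4] = −SΔα/4 = -6.970 W/m².

-6.97 W/m²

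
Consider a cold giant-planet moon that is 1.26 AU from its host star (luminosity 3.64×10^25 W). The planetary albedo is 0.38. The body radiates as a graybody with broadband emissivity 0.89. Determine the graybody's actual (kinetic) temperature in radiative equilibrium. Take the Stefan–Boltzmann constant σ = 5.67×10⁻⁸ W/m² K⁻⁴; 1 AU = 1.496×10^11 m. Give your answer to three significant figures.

126 K

d = 1.26 × 1.496×10^11 m = 1.885×10^11 m.
S = L/(4πd²) = 81.52 W/m².
The planet absorbs (1−α)S over its disc πR² and re-emits over 4πR², so the mean absorbed flux is (1−0.38)·81.52/4 = 12.64 W/m².
Equating to εσT⁴ with ε = 0.89: T = (12.64/0.89σ)^(1/4) = 125.8 K.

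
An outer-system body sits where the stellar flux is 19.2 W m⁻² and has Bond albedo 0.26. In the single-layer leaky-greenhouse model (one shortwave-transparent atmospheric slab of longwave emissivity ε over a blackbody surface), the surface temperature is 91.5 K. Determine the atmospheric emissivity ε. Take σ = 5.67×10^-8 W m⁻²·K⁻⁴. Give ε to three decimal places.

Effective temperature: T_e = [S(1−α)/(4σ)]^(1/4) = 88.97 K.
Since (2−ε)/2 = (T_e/T_s)⁴ = 0.8937, ε = 0.2125.

0.213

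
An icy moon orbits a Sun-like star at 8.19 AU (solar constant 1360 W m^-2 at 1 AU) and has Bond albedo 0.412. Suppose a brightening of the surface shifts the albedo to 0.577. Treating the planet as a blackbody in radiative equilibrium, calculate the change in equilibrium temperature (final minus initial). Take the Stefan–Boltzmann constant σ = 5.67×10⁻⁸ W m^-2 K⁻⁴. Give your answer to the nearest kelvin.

By the inverse-square law, S = 1360/8.19² = 20.28 W m^-2.
With α = 0.412, T₁ = 85.15 K.
With α = 0.577, T₂ = 78.42 K.
ΔT = T₂ − T₁ = -6.730 K.

-7 K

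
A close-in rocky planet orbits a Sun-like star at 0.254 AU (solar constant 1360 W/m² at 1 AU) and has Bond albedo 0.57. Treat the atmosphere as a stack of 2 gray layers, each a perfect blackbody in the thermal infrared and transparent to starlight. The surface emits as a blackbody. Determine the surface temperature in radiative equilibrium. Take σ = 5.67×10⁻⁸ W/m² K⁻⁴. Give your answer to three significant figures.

588 kelvin

By the inverse-square law, S = 1360/0.254² = 21080 W/m².
OLR = S(1−α)/4 = 2266 W/m²; the top layer radiates at T_e = 447.1 K.
Layer-by-layer balance gives σT_s⁴ = (N+1)σT_e⁴, so T_s = 3^¼·447.1 = 588.4 K.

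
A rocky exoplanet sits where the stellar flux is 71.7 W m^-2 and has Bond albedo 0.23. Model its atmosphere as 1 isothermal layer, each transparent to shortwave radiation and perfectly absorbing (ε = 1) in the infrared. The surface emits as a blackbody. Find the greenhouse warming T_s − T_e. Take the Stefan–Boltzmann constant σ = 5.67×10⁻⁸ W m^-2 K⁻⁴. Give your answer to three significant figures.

Top-of-atmosphere balance: σT_e⁴ = S(1−α)/4 = 13.80 W m^-2 → T_e = 124.9 K.
T_s = (N+1)^(1/4)·T_e = 148.5 K.
So the greenhouse effect raises the surface by 148.5 − 124.9 = 23.63 K.

23.6 kelvin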